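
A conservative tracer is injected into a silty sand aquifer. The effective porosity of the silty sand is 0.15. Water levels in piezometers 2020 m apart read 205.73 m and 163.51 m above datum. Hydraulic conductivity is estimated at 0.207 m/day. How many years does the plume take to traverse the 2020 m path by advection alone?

192

Hydraulic gradient i = (205.73 − 163.51) / 2020 = 42.22 / 2020 = 0.02090.
Darcy flux q = K · i = 0.2070 × 0.02090 = 0.004327 m/day.
Seepage velocity v = q / n_e = 0.004327 / 0.15 = 0.02884 m/day.
Travel time t = L / v = 2020 / 0.02884 = 70033 days = 191.7 years.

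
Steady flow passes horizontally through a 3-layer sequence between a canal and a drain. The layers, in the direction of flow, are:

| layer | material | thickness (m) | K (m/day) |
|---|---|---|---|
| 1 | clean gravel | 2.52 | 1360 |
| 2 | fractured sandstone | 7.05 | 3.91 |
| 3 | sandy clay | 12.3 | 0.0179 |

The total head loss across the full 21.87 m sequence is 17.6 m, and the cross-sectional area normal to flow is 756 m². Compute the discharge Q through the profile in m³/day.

Flow is perpendicular to layering, so the layers act in series and the equivalent K is the thickness-weighted harmonic mean.
Total thickness L = 2.52 + 7.05 + 12.3 = 21.87 m.
Σ(b_i/K_i) = 2.52/1360 + 7.05/3.91 + 12.3/0.0179 = 689.0 d.
K_eq = L / Σ(b_i/K_i) = 21.87 / 689.0 = 0.03174 m/day.
Q = K_eq · A · (Δh/L) = 0.03174 × 756 × (17.6/21.87) = 19.31 m³/day.

19.3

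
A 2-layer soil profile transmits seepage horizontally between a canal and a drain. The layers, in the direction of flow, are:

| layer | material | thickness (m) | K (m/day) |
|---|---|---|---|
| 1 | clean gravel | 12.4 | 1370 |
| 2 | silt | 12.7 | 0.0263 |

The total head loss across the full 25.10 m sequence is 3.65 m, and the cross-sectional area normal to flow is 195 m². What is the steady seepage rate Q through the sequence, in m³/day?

Flow is perpendicular to layering, so the layers act in series and the equivalent K is the thickness-weighted harmonic mean.
Total thickness L = 12.4 + 12.7 = 25.10 m.
Σ(b_i/K_i) = 12.4/1370 + 12.7/0.0263 = 482.9 d.
K_eq = L / Σ(b_i/K_i) = 25.10 / 482.9 = 0.05198 m/day.
Q = K_eq · A · (Δh/L) = 0.05198 × 195 × (3.65/25.10) = 1.474 m³/day.

1.47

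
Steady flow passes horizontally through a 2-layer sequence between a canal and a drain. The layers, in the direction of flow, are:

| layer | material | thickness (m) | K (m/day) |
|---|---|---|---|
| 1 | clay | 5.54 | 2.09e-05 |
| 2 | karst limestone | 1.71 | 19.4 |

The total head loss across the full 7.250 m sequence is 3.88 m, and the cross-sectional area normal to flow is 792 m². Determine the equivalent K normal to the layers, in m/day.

2.74e-05

Flow is perpendicular to layering, so the layers act in series and the equivalent K is the thickness-weighted harmonic mean.
Total thickness L = 5.54 + 1.71 = 7.250 m.
Σ(b_i/K_i) = 5.54/2.09e-05 + 1.71/19.4 = 2.651e+05 d.
K_eq = L / Σ(b_i/K_i) = 7.250 / 2.651e+05 = 2.735e-05 m/day.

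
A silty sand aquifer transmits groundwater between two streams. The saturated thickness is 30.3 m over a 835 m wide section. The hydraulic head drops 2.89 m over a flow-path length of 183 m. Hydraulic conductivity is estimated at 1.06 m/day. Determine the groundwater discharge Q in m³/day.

Cross-sectional area A = 835 × 30.3 = 25300 m².
Hydraulic gradient i = Δh / L = 2.89 / 183 = 0.01579.
Darcy's law: Q = K · A · i = 1.060 × 25300 × 0.01579 = 423.5 m³/day.

424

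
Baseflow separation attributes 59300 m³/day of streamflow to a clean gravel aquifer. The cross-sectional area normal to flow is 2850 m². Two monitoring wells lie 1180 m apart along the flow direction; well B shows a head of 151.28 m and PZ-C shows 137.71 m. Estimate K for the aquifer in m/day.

Hydraulic gradient i = (151.28 − 137.71) / 1180 = 13.57 / 1180 = 0.01150.
From Q = K·A·i, K = Q / (A·i) = 59300 / (2850 × 0.01150) = 1809 m/day.

1810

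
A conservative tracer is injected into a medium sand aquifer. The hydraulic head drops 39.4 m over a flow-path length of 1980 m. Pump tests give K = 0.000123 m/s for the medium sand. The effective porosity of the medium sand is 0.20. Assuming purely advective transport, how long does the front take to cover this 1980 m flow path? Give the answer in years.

5.13

Convert K: 0.000123 m/s × 86400 = 10.63 m/day.
Hydraulic gradient i = Δh / L = 39.4 / 1980 = 0.01990.
Darcy flux q = K · i = 10.63 × 0.01990 = 0.2115 m/day.
Seepage velocity v = q / n_e = 0.2115 / 0.20 = 1.057 m/day.
Travel time t = L / v = 1980 / 1.057 = 1873 days = 5.127 years.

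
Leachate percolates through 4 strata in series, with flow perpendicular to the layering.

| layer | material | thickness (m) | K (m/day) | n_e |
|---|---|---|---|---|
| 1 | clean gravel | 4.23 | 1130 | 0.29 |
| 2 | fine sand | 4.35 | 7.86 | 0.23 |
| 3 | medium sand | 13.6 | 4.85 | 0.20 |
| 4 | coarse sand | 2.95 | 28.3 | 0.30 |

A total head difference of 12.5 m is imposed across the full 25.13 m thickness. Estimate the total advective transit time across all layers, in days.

1.62

With flow normal to the layers, continuity requires the same specific discharge q through every layer.
Σ(b_i/K_i) = 4.23/1130 + 4.35/7.86 + 13.6/4.85 + 2.95/28.3 = 3.466 d.
q = Δh / Σ(b_i/K_i) = 12.5 / 3.466 = 3.607 m/day.
In each layer the seepage velocity is v_i = q/n_i, so the layer transit time is t_i = b_i·n_i / q:
  layer 1 (clean gravel): t_1 = 4.23 × 0.29 / 3.607 = 0.3401 d
  layer 2 (fine sand): t_2 = 4.35 × 0.23 / 3.607 = 0.2774 d
  layer 3 (medium sand): t_3 = 13.6 × 0.20 / 3.607 = 0.7541 d
  layer 4 (coarse sand): t_4 = 2.95 × 0.30 / 3.607 = 0.2454 d
Total t = Σ t_i = 1.617 days.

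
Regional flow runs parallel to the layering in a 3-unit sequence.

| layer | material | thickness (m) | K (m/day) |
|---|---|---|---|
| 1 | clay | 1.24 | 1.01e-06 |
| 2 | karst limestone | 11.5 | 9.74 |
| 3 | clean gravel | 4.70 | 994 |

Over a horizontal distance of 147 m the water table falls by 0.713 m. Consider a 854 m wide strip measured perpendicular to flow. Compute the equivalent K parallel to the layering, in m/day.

274

Flow is parallel to layering, so each bed carries its own Darcy discharge and the transmissivities add.
Σ(K_i·b_i) = 1.01e-06×1.24 + 9.74×11.5 + 994×4.70 = 4784 m²/day.
Total thickness b = 17.44 m, so K_eq = Σ(K_i·b_i)/b = 274.3 m/day.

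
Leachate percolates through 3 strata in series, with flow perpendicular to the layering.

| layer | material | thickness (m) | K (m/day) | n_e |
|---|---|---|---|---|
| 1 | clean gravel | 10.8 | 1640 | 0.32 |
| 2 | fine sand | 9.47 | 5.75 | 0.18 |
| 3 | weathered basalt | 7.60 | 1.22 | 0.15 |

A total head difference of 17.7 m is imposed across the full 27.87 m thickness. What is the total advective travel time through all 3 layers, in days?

2.81

With flow normal to the layers, continuity requires the same specific discharge q through every layer.
Σ(b_i/K_i) = 10.8/1640 + 9.47/5.75 + 7.60/1.22 = 7.883 d.
q = Δh / Σ(b_i/K_i) = 17.7 / 7.883 = 2.245 m/day.
In each layer the seepage velocity is v_i = q/n_i, so the layer transit time is t_i = b_i·n_i / q:
  layer 1 (clean gravel): t_1 = 10.8 × 0.32 / 2.245 = 1.539 d
  layer 2 (fine sand): t_2 = 9.47 × 0.18 / 2.245 = 0.7592 d
  layer 3 (weathered basalt): t_3 = 7.60 × 0.15 / 2.245 = 0.5077 d
Total t = Σ t_i = 2.806 days.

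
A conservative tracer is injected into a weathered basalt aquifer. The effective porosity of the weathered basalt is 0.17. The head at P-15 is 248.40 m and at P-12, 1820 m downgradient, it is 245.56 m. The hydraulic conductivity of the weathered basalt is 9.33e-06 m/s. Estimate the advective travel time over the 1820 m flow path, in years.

673

Convert K: 9.33e-06 m/s × 86400 = 0.8061 m/day.
Hydraulic gradient i = (248.40 − 245.56) / 1820 = 2.84 / 1820 = 0.001560.
Darcy flux q = K · i = 0.8061 × 0.001560 = 0.001258 m/day.
Seepage velocity v = q / n_e = 0.001258 / 0.17 = 0.007399 m/day.
Travel time t = L / v = 1820 / 0.007399 = 2.460e+05 days = 673.4 years.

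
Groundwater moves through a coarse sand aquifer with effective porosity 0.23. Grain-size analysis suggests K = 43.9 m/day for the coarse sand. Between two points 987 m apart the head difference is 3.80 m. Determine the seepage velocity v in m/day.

Hydraulic gradient i = Δh / L = 3.80 / 987 = 0.003850.
Darcy flux q = K · i = 43.90 × 0.003850 = 0.1690 m/day.
Seepage velocity v = q / n_e = 0.1690 / 0.23 = 0.7349 m/day.

0.735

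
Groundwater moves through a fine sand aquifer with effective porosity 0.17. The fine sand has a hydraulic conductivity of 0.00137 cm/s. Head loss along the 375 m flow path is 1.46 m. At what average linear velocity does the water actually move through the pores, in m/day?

Convert K: 0.00137 cm/s × 864 = 1.184 m/day.
Hydraulic gradient i = Δh / L = 1.46 / 375 = 0.003893.
Darcy flux q = K · i = 1.184 × 0.003893 = 0.004608 m/day.
Seepage velocity v = q / n_e = 0.004608 / 0.17 = 0.02711 m/day.

0.0271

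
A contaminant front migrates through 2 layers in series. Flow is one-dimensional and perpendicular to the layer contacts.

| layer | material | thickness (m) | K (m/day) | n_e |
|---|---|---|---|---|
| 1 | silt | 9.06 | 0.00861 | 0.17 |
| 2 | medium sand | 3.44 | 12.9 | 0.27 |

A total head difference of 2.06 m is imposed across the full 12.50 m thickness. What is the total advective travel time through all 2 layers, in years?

3.45

With flow normal to the layers, continuity requires the same specific discharge q through every layer.
Σ(b_i/K_i) = 9.06/0.00861 + 3.44/12.9 = 1053 d.
q = Δh / Σ(b_i/K_i) = 2.06 / 1053 = 0.001957 m/day.
In each layer the seepage velocity is v_i = q/n_i, so the layer transit time is t_i = b_i·n_i / q:
  layer 1 (silt): t_1 = 9.06 × 0.17 / 0.001957 = 786.9 d
  layer 2 (medium sand): t_2 = 3.44 × 0.27 / 0.001957 = 474.6 d
Total t = Σ t_i = 1262 days = 3.454 years.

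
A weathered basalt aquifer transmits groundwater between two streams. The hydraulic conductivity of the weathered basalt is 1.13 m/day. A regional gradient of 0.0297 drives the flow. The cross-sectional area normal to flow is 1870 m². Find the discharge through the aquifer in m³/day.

62.8

Hydraulic gradient i = 0.0297.
Darcy's law: Q = K · A · i = 1.130 × 1870 × 0.02970 = 62.76 m³/day.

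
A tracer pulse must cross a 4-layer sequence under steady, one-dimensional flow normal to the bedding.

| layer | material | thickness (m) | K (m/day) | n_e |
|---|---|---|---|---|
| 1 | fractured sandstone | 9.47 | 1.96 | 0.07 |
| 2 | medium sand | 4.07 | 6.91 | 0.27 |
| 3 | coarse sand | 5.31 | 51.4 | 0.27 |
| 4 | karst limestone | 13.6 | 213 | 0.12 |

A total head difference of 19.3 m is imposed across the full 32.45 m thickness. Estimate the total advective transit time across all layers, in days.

1.40

With flow normal to the layers, continuity requires the same specific discharge q through every layer.
Σ(b_i/K_i) = 9.47/1.96 + 4.07/6.91 + 5.31/51.4 + 13.6/213 = 5.588 d.
q = Δh / Σ(b_i/K_i) = 19.3 / 5.588 = 3.454 m/day.
In each layer the seepage velocity is v_i = q/n_i, so the layer transit time is t_i = b_i·n_i / q:
  layer 1 (fractured sandstone): t_1 = 9.47 × 0.07 / 3.454 = 0.1919 d
  layer 2 (medium sand): t_2 = 4.07 × 0.27 / 3.454 = 0.3182 d
  layer 3 (coarse sand): t_3 = 5.31 × 0.27 / 3.454 = 0.4151 d
  layer 4 (karst limestone): t_4 = 13.6 × 0.12 / 3.454 = 0.4725 d
Total t = Σ t_i = 1.398 days.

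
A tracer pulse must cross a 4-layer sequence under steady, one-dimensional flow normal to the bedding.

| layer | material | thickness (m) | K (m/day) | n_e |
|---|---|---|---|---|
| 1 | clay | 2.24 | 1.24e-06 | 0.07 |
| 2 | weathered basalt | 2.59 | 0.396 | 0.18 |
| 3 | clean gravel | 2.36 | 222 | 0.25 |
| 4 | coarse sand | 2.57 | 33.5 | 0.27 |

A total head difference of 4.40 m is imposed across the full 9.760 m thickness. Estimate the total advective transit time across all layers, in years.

2140

With flow normal to the layers, continuity requires the same specific discharge q through every layer.
Σ(b_i/K_i) = 2.24/1.24e-06 + 2.59/0.396 + 2.36/222 + 2.57/33.5 = 1.806e+06 d.
q = Δh / Σ(b_i/K_i) = 4.40 / 1.806e+06 = 2.436e-06 m/day.
In each layer the seepage velocity is v_i = q/n_i, so the layer transit time is t_i = b_i·n_i / q:
  layer 1 (clay): t_1 = 2.24 × 0.07 / 2.436e-06 = 64376 d
  layer 2 (weathered basalt): t_2 = 2.59 × 0.18 / 2.436e-06 = 1.914e+05 d
  layer 3 (clean gravel): t_3 = 2.36 × 0.25 / 2.436e-06 = 2.422e+05 d
  layer 4 (coarse sand): t_4 = 2.57 × 0.27 / 2.436e-06 = 2.849e+05 d
Total t = Σ t_i = 7.829e+05 days = 2143 years.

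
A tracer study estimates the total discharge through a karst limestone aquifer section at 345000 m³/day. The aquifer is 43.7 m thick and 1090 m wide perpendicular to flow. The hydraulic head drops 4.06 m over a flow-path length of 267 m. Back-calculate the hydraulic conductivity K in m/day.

Cross-sectional area A = 1090 × 43.7 = 47633 m².
Hydraulic gradient i = Δh / L = 4.06 / 267 = 0.01521.
From Q = K·A·i, K = Q / (A·i) = 345000 / (47633 × 0.01521) = 476.3 m/day.

476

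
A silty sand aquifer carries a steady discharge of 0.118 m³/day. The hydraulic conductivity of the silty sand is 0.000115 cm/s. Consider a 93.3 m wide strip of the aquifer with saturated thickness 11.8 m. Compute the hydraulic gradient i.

Convert K: 0.000115 cm/s × 864 = 0.09936 m/day.
Cross-sectional area A = 93.3 × 11.8 = 1101 m².
From Q = K·A·i, i = Q / (K·A) = 0.118 / (0.09936 × 1101) = 0.001079.

0.00108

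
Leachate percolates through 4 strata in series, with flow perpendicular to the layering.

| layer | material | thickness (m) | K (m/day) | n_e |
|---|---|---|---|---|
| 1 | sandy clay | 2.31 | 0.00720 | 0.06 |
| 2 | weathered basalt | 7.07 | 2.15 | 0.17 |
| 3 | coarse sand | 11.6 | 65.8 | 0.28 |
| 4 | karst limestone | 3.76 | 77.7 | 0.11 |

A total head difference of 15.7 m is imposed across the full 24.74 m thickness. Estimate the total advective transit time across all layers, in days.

103

With flow normal to the layers, continuity requires the same specific discharge q through every layer.
Σ(b_i/K_i) = 2.31/0.00720 + 7.07/2.15 + 11.6/65.8 + 3.76/77.7 = 324.3 d.
q = Δh / Σ(b_i/K_i) = 15.7 / 324.3 = 0.04841 m/day.
In each layer the seepage velocity is v_i = q/n_i, so the layer transit time is t_i = b_i·n_i / q:
  layer 1 (sandy clay): t_1 = 2.31 × 0.06 / 0.04841 = 2.863 d
  layer 2 (weathered basalt): t_2 = 7.07 × 0.17 / 0.04841 = 24.83 d
  layer 3 (coarse sand): t_3 = 11.6 × 0.28 / 0.04841 = 67.10 d
  layer 4 (karst limestone): t_4 = 3.76 × 0.11 / 0.04841 = 8.545 d
Total t = Σ t_i = 103.3 days.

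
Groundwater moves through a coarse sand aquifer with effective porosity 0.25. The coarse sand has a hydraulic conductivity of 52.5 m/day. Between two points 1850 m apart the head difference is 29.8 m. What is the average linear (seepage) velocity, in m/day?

Hydraulic gradient i = Δh / L = 29.8 / 1850 = 0.01611.
Darcy flux q = K · i = 52.50 × 0.01611 = 0.8457 m/day.
Seepage velocity v = q / n_e = 0.8457 / 0.25 = 3.383 m/day.

3.38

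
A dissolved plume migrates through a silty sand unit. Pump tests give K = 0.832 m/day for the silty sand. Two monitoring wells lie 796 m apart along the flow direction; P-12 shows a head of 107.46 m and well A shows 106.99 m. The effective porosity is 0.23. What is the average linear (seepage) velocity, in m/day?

0.00214

Hydraulic gradient i = (107.46 − 106.99) / 796 = 0.47 / 796 = 0.0005905.
Darcy flux q = K · i = 0.8320 × 0.0005905 = 0.0004913 m/day.
Seepage velocity v = q / n_e = 0.0004913 / 0.23 = 0.002136 m/day.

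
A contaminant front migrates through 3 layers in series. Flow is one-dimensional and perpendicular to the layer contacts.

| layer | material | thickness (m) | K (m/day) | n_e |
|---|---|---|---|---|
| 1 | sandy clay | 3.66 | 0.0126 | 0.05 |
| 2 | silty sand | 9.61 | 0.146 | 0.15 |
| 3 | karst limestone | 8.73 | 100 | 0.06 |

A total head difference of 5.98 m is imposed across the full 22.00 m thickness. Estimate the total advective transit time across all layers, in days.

With flow normal to the layers, continuity requires the same specific discharge q through every layer.
Σ(b_i/K_i) = 3.66/0.0126 + 9.61/0.146 + 8.73/100 = 356.4 d.
q = Δh / Σ(b_i/K_i) = 5.98 / 356.4 = 0.01678 m/day.
In each layer the seepage velocity is v_i = q/n_i, so the layer transit time is t_i = b_i·n_i / q:
  layer 1 (sandy clay): t_1 = 3.66 × 0.05 / 0.01678 = 10.91 d
  layer 2 (silty sand): t_2 = 9.61 × 0.15 / 0.01678 = 85.91 d
  layer 3 (karst limestone): t_3 = 8.73 × 0.06 / 0.01678 = 31.22 d
Total t = Σ t_i = 128.0 days.

128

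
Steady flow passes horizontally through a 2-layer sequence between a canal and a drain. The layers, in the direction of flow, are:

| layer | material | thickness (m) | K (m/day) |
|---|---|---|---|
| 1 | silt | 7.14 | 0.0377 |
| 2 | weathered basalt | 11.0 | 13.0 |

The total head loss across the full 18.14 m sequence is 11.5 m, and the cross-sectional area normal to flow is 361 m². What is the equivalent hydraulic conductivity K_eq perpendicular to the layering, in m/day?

Flow is perpendicular to layering, so the layers act in series and the equivalent K is the thickness-weighted harmonic mean.
Total thickness L = 7.14 + 11.0 = 18.14 m.
Σ(b_i/K_i) = 7.14/0.0377 + 11.0/13.0 = 190.2 d.
K_eq = L / Σ(b_i/K_i) = 18.14 / 190.2 = 0.09536 m/day.

0.0954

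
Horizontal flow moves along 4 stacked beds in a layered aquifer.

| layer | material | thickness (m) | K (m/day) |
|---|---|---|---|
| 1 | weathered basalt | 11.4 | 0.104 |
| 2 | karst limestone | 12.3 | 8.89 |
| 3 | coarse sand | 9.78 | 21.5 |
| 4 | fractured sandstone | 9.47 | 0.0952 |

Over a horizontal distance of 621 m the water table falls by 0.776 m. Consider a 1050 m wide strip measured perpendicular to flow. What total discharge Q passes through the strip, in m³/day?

Flow is parallel to layering, so each bed carries its own Darcy discharge and the transmissivities add.
Σ(K_i·b_i) = 0.104×11.4 + 8.89×12.3 + 21.5×9.78 + 0.0952×9.47 = 321.7 m²/day.
Hydraulic gradient i = Δh / L = 0.776 / 621 = 0.001250.
Q = Σ(K_i·b_i) · W · i = 321.7 × 1050 × 0.001250 = 422.1 m³/day.

422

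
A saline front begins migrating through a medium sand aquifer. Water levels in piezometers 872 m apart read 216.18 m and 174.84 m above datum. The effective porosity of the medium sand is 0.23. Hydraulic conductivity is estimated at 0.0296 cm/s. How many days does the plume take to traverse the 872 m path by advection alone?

165

Convert K: 0.0296 cm/s × 864 = 25.57 m/day.
Hydraulic gradient i = (216.18 − 174.84) / 872 = 41.34 / 872 = 0.04741.
Darcy flux q = K · i = 25.57 × 0.04741 = 1.212 m/day.
Seepage velocity v = q / n_e = 1.212 / 0.23 = 5.271 m/day.
Travel time t = L / v = 872 / 5.271 = 165.4 days.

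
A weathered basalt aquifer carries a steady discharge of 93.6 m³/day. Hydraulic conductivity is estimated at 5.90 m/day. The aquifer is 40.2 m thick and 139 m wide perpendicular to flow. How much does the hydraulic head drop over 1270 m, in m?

Cross-sectional area A = 139 × 40.2 = 5588 m².
From Q = K·A·i, i = Q / (K·A) = 93.6 / (5.900 × 5588) = 0.002839.
Head loss Δh = i · L = 0.002839 × 1270 = 3.606 m.

3.61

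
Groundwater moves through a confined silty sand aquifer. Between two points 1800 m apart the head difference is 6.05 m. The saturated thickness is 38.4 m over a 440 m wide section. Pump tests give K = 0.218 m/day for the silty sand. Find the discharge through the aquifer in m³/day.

Cross-sectional area A = 440 × 38.4 = 16896 m².
Hydraulic gradient i = Δh / L = 6.05 / 1800 = 0.003361.
Darcy's law: Q = K · A · i = 0.2180 × 16896 × 0.003361 = 12.38 m³/day.

12.4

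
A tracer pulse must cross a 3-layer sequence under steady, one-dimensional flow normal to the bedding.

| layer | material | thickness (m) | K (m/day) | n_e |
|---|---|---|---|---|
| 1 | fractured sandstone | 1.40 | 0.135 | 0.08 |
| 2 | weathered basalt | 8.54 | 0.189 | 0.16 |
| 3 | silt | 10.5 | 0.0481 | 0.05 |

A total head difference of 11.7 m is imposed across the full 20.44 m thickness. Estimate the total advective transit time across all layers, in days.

46.9

With flow normal to the layers, continuity requires the same specific discharge q through every layer.
Σ(b_i/K_i) = 1.40/0.135 + 8.54/0.189 + 10.5/0.0481 = 273.9 d.
q = Δh / Σ(b_i/K_i) = 11.7 / 273.9 = 0.04272 m/day.
In each layer the seepage velocity is v_i = q/n_i, so the layer transit time is t_i = b_i·n_i / q:
  layer 1 (fractured sandstone): t_1 = 1.40 × 0.08 / 0.04272 = 2.621 d
  layer 2 (weathered basalt): t_2 = 8.54 × 0.16 / 0.04272 = 31.98 d
  layer 3 (silt): t_3 = 10.5 × 0.05 / 0.04272 = 12.29 d
Total t = Σ t_i = 46.89 days.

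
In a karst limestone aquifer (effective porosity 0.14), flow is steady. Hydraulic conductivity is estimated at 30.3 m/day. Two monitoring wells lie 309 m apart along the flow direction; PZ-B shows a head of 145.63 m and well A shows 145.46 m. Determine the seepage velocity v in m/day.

0.119

Hydraulic gradient i = (145.63 − 145.46) / 309 = 0.17 / 309 = 0.0005502.
Darcy flux q = K · i = 30.30 × 0.0005502 = 0.01667 m/day.
Seepage velocity v = q / n_e = 0.01667 / 0.14 = 0.1191 m/day.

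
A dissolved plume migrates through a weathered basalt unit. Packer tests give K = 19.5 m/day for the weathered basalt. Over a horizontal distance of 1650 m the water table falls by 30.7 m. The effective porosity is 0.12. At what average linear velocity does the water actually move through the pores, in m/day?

3.02

Hydraulic gradient i = Δh / L = 30.7 / 1650 = 0.01861.
Darcy flux q = K · i = 19.50 × 0.01861 = 0.3628 m/day.
Seepage velocity v = q / n_e = 0.3628 / 0.12 = 3.023 m/day.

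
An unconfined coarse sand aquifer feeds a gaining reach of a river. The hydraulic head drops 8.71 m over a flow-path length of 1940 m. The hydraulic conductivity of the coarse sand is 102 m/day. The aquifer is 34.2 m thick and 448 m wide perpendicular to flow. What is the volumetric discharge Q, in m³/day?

Cross-sectional area A = 448 × 34.2 = 15322 m².
Hydraulic gradient i = Δh / L = 8.71 / 1940 = 0.004490.
Darcy's law: Q = K · A · i = 102.0 × 15322 × 0.004490 = 7017 m³/day.

7020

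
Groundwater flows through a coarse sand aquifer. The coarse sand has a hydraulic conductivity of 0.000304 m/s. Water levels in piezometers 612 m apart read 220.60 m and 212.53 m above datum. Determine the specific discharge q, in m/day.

Convert K: 0.000304 m/s × 86400 = 26.27 m/day.
Hydraulic gradient i = (220.60 − 212.53) / 612 = 8.07 / 612 = 0.01319.
Specific discharge q = K · i = 26.27 × 0.01319 = 0.3463 m/day.

0.346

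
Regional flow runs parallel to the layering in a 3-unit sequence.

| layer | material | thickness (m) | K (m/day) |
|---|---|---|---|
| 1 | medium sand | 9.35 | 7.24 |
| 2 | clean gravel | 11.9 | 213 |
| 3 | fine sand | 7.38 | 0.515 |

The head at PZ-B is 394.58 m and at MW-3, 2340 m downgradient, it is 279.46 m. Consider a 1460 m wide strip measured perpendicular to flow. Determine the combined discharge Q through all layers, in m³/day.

187000

Flow is parallel to layering, so each bed carries its own Darcy discharge and the transmissivities add.
Σ(K_i·b_i) = 7.24×9.35 + 213×11.9 + 0.515×7.38 = 2606 m²/day.
Hydraulic gradient i = (394.58 − 279.46) / 2340 = 115.12 / 2340 = 0.04920.
Q = Σ(K_i·b_i) · W · i = 2606 × 1460 × 0.04920 = 1.872e+05 m³/day.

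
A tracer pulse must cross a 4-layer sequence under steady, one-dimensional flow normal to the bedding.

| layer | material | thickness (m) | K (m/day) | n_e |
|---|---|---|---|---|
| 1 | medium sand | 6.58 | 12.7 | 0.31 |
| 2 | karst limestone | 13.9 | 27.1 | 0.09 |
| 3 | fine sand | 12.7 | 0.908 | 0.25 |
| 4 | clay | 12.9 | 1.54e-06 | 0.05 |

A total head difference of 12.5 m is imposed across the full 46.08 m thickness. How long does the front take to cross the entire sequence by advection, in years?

With flow normal to the layers, continuity requires the same specific discharge q through every layer.
Σ(b_i/K_i) = 6.58/12.7 + 13.9/27.1 + 12.7/0.908 + 12.9/1.54e-06 = 8.377e+06 d.
q = Δh / Σ(b_i/K_i) = 12.5 / 8.377e+06 = 1.492e-06 m/day.
In each layer the seepage velocity is v_i = q/n_i, so the layer transit time is t_i = b_i·n_i / q:
  layer 1 (medium sand): t_1 = 6.58 × 0.31 / 1.492e-06 = 1.367e+06 d
  layer 2 (karst limestone): t_2 = 13.9 × 0.09 / 1.492e-06 = 8.383e+05 d
  layer 3 (fine sand): t_3 = 12.7 × 0.25 / 1.492e-06 = 2.128e+06 d
  layer 4 (clay): t_4 = 12.9 × 0.05 / 1.492e-06 = 4.322e+05 d
Total t = Σ t_i = 4.765e+06 days = 13046 years.

13000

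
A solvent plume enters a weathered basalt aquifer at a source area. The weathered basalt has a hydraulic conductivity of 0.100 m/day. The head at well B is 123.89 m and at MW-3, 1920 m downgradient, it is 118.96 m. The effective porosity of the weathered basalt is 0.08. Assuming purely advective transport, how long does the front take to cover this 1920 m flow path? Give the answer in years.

1640

Hydraulic gradient i = (123.89 − 118.96) / 1920 = 4.93 / 1920 = 0.002568.
Darcy flux q = K · i = 0.1000 × 0.002568 = 0.0002568 m/day.
Seepage velocity v = q / n_e = 0.0002568 / 0.08 = 0.003210 m/day.
Travel time t = L / v = 1920 / 0.003210 = 5.982e+05 days = 1638 years.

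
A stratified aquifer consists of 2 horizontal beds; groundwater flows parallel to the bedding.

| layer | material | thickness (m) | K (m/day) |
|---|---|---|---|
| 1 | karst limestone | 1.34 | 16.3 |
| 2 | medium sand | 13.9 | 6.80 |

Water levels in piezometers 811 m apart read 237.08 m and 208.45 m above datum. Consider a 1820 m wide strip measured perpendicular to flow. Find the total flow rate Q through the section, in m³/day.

Flow is parallel to layering, so each bed carries its own Darcy discharge and the transmissivities add.
Σ(K_i·b_i) = 16.3×1.34 + 6.80×13.9 = 116.4 m²/day.
Hydraulic gradient i = (237.08 − 208.45) / 811 = 28.63 / 811 = 0.03530.
Q = Σ(K_i·b_i) · W · i = 116.4 × 1820 × 0.03530 = 7476 m³/day.

7480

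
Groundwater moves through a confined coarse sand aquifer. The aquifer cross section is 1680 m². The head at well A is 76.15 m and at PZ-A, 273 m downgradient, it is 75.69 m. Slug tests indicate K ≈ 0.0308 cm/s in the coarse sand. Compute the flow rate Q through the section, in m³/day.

Convert K: 0.0308 cm/s × 864 = 26.61 m/day.
Hydraulic gradient i = (76.15 − 75.69) / 273 = 0.46 / 273 = 0.001685.
Darcy's law: Q = K · A · i = 26.61 × 1680 × 0.001685 = 75.33 m³/day.

75.3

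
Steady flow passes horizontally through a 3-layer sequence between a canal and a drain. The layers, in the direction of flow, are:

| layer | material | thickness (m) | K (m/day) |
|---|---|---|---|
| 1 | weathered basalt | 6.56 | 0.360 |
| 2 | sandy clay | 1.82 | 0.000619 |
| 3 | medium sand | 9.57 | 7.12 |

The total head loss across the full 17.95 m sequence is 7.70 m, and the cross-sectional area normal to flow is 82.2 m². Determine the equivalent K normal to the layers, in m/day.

Flow is perpendicular to layering, so the layers act in series and the equivalent K is the thickness-weighted harmonic mean.
Total thickness L = 6.56 + 1.82 + 9.57 = 17.95 m.
Σ(b_i/K_i) = 6.56/0.360 + 1.82/0.000619 + 9.57/7.12 = 2960 d.
K_eq = L / Σ(b_i/K_i) = 17.95 / 2960 = 0.006065 m/day.

0.00606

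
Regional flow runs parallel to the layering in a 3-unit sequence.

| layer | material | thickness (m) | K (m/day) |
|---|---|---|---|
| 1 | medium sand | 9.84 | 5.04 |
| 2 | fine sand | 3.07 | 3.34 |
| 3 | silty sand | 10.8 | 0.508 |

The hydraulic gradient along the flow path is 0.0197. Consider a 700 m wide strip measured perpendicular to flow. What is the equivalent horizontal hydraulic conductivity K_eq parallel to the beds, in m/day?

2.76

Flow is parallel to layering, so each bed carries its own Darcy discharge and the transmissivities add.
Σ(K_i·b_i) = 5.04×9.84 + 3.34×3.07 + 0.508×10.8 = 65.33 m²/day.
Total thickness b = 23.71 m, so K_eq = Σ(K_i·b_i)/b = 2.756 m/day.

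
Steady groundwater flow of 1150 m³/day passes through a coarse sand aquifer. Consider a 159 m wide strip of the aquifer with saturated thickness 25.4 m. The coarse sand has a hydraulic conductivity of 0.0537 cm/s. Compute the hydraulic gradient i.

0.00614

Convert K: 0.0537 cm/s × 864 = 46.40 m/day.
Cross-sectional area A = 159 × 25.4 = 4039 m².
From Q = K·A·i, i = Q / (K·A) = 1150 / (46.40 × 4039) = 0.006137.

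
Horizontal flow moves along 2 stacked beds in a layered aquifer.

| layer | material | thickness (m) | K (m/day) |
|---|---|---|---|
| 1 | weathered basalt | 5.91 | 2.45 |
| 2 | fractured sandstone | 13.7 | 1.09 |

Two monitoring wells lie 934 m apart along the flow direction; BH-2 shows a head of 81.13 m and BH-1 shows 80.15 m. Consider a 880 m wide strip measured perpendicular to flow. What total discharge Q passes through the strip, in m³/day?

27.2

Flow is parallel to layering, so each bed carries its own Darcy discharge and the transmissivities add.
Σ(K_i·b_i) = 2.45×5.91 + 1.09×13.7 = 29.41 m²/day.
Hydraulic gradient i = (81.13 − 80.15) / 934 = 0.98 / 934 = 0.001049.
Q = Σ(K_i·b_i) · W · i = 29.41 × 880 × 0.001049 = 27.16 m³/day.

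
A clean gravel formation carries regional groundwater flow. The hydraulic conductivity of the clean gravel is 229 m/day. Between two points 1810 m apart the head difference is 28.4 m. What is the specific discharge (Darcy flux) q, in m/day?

3.59

Hydraulic gradient i = Δh / L = 28.4 / 1810 = 0.01569.
Specific discharge q = K · i = 229.0 × 0.01569 = 3.593 m/day.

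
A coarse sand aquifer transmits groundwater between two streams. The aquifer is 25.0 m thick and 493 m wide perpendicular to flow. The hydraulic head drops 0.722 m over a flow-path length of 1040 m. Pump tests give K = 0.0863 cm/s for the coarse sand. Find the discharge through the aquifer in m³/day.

638

Convert K: 0.0863 cm/s × 864 = 74.56 m/day.
Cross-sectional area A = 493 × 25.0 = 12325 m².
Hydraulic gradient i = Δh / L = 0.722 / 1040 = 0.0006942.
Darcy's law: Q = K · A · i = 74.56 × 12325 × 0.0006942 = 638.0 m³/day.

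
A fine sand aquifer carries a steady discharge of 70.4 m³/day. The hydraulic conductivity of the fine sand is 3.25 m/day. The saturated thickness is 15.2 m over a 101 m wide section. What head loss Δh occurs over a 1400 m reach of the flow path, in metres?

19.8

Cross-sectional area A = 101 × 15.2 = 1535 m².
From Q = K·A·i, i = Q / (K·A) = 70.4 / (3.250 × 1535) = 0.01411.
Head loss Δh = i · L = 0.01411 × 1400 = 19.75 m.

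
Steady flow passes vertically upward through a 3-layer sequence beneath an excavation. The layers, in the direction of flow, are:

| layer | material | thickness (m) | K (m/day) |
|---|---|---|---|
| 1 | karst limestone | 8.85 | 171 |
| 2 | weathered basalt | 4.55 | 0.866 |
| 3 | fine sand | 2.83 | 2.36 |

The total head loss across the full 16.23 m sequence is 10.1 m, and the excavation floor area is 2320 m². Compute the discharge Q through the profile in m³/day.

Flow is perpendicular to layering, so the layers act in series and the equivalent K is the thickness-weighted harmonic mean.
Total thickness L = 8.85 + 4.55 + 2.83 = 16.23 m.
Σ(b_i/K_i) = 8.85/171 + 4.55/0.866 + 2.83/2.36 = 6.505 d.
K_eq = L / Σ(b_i/K_i) = 16.23 / 6.505 = 2.495 m/day.
Q = K_eq · A · (Δh/L) = 2.495 × 2320 × (10.1/16.23) = 3602 m³/day.

3600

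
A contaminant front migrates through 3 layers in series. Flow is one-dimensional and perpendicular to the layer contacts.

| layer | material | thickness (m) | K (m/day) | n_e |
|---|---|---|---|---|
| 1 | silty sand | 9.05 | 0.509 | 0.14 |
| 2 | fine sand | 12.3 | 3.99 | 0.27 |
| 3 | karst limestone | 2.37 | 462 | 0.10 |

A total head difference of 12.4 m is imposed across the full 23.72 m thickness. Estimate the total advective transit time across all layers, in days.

8.12

With flow normal to the layers, continuity requires the same specific discharge q through every layer.
Σ(b_i/K_i) = 9.05/0.509 + 12.3/3.99 + 2.37/462 = 20.87 d.
q = Δh / Σ(b_i/K_i) = 12.4 / 20.87 = 0.5942 m/day.
In each layer the seepage velocity is v_i = q/n_i, so the layer transit time is t_i = b_i·n_i / q:
  layer 1 (silty sand): t_1 = 9.05 × 0.14 / 0.5942 = 2.132 d
  layer 2 (fine sand): t_2 = 12.3 × 0.27 / 0.5942 = 5.589 d
  layer 3 (karst limestone): t_3 = 2.37 × 0.10 / 0.5942 = 0.3988 d
Total t = Σ t_i = 8.120 days.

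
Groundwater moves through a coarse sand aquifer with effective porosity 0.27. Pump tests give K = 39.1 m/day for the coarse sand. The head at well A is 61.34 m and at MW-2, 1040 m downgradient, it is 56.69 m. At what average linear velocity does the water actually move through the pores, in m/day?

0.647

Hydraulic gradient i = (61.34 − 56.69) / 1040 = 4.65 / 1040 = 0.004471.
Darcy flux q = K · i = 39.10 × 0.004471 = 0.1748 m/day.
Seepage velocity v = q / n_e = 0.1748 / 0.27 = 0.6475 m/day.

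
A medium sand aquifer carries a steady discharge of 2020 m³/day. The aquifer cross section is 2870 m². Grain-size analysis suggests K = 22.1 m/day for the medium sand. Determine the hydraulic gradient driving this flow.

From Q = K·A·i, i = Q / (K·A) = 2020 / (22.10 × 2870) = 0.03185.

0.0318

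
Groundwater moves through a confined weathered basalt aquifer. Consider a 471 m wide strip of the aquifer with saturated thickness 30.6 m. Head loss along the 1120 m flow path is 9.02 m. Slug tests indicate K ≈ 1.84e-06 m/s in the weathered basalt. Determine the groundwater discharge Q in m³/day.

Convert K: 1.84e-06 m/s × 86400 = 0.1590 m/day.
Cross-sectional area A = 471 × 30.6 = 14413 m².
Hydraulic gradient i = Δh / L = 9.02 / 1120 = 0.008054.
Darcy's law: Q = K · A · i = 0.1590 × 14413 × 0.008054 = 18.45 m³/day.

18.5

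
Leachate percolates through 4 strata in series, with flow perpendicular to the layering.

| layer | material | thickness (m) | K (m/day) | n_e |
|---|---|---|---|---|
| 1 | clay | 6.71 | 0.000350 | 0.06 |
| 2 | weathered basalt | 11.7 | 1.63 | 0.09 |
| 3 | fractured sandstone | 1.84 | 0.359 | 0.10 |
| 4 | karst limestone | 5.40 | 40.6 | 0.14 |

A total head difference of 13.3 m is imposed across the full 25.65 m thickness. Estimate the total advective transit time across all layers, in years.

With flow normal to the layers, continuity requires the same specific discharge q through every layer.
Σ(b_i/K_i) = 6.71/0.000350 + 11.7/1.63 + 1.84/0.359 + 5.40/40.6 = 19184 d.
q = Δh / Σ(b_i/K_i) = 13.3 / 19184 = 0.0006933 m/day.
In each layer the seepage velocity is v_i = q/n_i, so the layer transit time is t_i = b_i·n_i / q:
  layer 1 (clay): t_1 = 6.71 × 0.06 / 0.0006933 = 580.7 d
  layer 2 (weathered basalt): t_2 = 11.7 × 0.09 / 0.0006933 = 1519 d
  layer 3 (fractured sandstone): t_3 = 1.84 × 0.10 / 0.0006933 = 265.4 d
  layer 4 (karst limestone): t_4 = 5.40 × 0.14 / 0.0006933 = 1090 d
Total t = Σ t_i = 3455 days = 9.460 years.

9.46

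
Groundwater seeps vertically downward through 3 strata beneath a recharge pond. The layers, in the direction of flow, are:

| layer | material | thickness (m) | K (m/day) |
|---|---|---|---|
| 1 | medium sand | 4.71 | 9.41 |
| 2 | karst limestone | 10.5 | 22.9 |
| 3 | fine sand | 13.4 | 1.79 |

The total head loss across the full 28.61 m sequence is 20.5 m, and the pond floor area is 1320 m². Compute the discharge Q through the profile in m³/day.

Flow is perpendicular to layering, so the layers act in series and the equivalent K is the thickness-weighted harmonic mean.
Total thickness L = 4.71 + 10.5 + 13.4 = 28.61 m.
Σ(b_i/K_i) = 4.71/9.41 + 10.5/22.9 + 13.4/1.79 = 8.445 d.
K_eq = L / Σ(b_i/K_i) = 28.61 / 8.445 = 3.388 m/day.
Q = K_eq · A · (Δh/L) = 3.388 × 1320 × (20.5/28.61) = 3204 m³/day.

3200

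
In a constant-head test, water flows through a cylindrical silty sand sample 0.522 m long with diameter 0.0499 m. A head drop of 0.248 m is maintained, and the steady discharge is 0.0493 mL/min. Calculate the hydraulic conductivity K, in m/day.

0.0764

Cross-sectional area A = π·(d/2)² = π × (0.0499/2)² = 0.001956 m².
Convert discharge: 0.0493 mL/min = 8.217e-10 m³/s.
Darcy's law rearranged: K = Q·L / (A·Δh) = 8.217e-10 × 0.522 / (0.001956 × 0.248) = 8.843e-07 m/s = 0.07641 m/day.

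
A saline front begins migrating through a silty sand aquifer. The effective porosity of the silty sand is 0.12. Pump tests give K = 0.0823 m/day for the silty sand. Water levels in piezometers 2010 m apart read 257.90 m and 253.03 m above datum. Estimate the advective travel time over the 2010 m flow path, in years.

3310

Hydraulic gradient i = (257.90 − 253.03) / 2010 = 4.87 / 2010 = 0.002423.
Darcy flux q = K · i = 0.08230 × 0.002423 = 0.0001994 m/day.
Seepage velocity v = q / n_e = 0.0001994 / 0.12 = 0.001662 m/day.
Travel time t = L / v = 2010 / 0.001662 = 1.210e+06 days = 3312 years.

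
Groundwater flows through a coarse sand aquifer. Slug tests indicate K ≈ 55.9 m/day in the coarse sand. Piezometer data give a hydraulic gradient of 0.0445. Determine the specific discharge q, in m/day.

Hydraulic gradient i = 0.0445.
Specific discharge q = K · i = 55.90 × 0.04450 = 2.488 m/day.

2.49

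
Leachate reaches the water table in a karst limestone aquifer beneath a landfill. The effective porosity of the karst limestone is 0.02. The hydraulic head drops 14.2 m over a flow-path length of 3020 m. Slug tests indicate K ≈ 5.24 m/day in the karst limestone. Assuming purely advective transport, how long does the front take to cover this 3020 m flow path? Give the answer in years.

Hydraulic gradient i = Δh / L = 14.2 / 3020 = 0.004702.
Darcy flux q = K · i = 5.240 × 0.004702 = 0.02464 m/day.
Seepage velocity v = q / n_e = 0.02464 / 0.02 = 1.232 m/day.
Travel time t = L / v = 3020 / 1.232 = 2451 days = 6.712 years.

6.71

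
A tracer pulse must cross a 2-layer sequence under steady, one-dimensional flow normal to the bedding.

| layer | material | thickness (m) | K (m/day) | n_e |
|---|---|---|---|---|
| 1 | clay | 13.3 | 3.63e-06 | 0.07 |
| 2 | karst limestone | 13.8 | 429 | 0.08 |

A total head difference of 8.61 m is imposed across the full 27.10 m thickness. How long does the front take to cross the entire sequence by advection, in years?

With flow normal to the layers, continuity requires the same specific discharge q through every layer.
Σ(b_i/K_i) = 13.3/3.63e-06 + 13.8/429 = 3.664e+06 d.
q = Δh / Σ(b_i/K_i) = 8.61 / 3.664e+06 = 2.350e-06 m/day.
In each layer the seepage velocity is v_i = q/n_i, so the layer transit time is t_i = b_i·n_i / q:
  layer 1 (clay): t_1 = 13.3 × 0.07 / 2.350e-06 = 3.962e+05 d
  layer 2 (karst limestone): t_2 = 13.8 × 0.08 / 2.350e-06 = 4.698e+05 d
Total t = Σ t_i = 8.660e+05 days = 2371 years.

2370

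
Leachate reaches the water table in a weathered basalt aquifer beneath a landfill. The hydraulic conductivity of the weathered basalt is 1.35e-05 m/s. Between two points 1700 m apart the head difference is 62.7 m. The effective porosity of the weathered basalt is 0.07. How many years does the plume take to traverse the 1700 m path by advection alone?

Convert K: 1.35e-05 m/s × 86400 = 1.166 m/day.
Hydraulic gradient i = Δh / L = 62.7 / 1700 = 0.03688.
Darcy flux q = K · i = 1.166 × 0.03688 = 0.04302 m/day.
Seepage velocity v = q / n_e = 0.04302 / 0.07 = 0.6146 m/day.
Travel time t = L / v = 1700 / 0.6146 = 2766 days = 7.573 years.

7.57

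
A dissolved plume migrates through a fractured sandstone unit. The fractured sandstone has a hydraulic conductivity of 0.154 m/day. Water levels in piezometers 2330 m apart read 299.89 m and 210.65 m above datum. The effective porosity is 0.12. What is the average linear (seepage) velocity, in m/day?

Hydraulic gradient i = (299.89 − 210.65) / 2330 = 89.24 / 2330 = 0.03830.
Darcy flux q = K · i = 0.1540 × 0.03830 = 0.005898 m/day.
Seepage velocity v = q / n_e = 0.005898 / 0.12 = 0.04915 m/day.

0.0492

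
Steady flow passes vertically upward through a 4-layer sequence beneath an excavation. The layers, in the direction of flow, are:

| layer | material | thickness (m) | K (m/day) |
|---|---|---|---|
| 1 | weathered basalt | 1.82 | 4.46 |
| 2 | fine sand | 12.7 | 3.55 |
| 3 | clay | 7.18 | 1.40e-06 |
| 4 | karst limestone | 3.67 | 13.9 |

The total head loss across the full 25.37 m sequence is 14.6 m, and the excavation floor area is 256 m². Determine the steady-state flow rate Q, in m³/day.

Flow is perpendicular to layering, so the layers act in series and the equivalent K is the thickness-weighted harmonic mean.
Total thickness L = 1.82 + 12.7 + 7.18 + 3.67 = 25.37 m.
Σ(b_i/K_i) = 1.82/4.46 + 12.7/3.55 + 7.18/1.40e-06 + 3.67/13.9 = 5.129e+06 d.
K_eq = L / Σ(b_i/K_i) = 25.37 / 5.129e+06 = 4.947e-06 m/day.
Q = K_eq · A · (Δh/L) = 4.947e-06 × 256 × (14.6/25.37) = 0.0007288 m³/day.

0.000729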